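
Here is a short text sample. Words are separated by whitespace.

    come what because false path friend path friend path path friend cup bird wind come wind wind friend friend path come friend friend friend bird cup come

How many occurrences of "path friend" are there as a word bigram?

Scanning the 26 overlapping bigram windows for "path friend":
  position 5–6: path friend
  position 7–8: path friend
  position 10–11: path friend

3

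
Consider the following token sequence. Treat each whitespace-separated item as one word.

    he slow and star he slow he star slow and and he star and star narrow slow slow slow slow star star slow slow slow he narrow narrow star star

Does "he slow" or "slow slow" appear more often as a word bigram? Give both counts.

"he slow": 2 occurrences
"slow slow": 5 occurrences

"slow slow" (5 vs 2)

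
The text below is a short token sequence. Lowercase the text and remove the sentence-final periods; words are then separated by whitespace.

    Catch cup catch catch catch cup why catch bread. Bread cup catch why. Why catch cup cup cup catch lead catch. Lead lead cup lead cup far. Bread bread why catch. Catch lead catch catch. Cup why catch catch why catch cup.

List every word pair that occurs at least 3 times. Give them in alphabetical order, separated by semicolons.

Bigram counts meeting the condition (at least 3 times):
  catch catch: 5
  catch cup: 5
  catch lead: 3
  cup catch: 3
  why catch: 5

catch catch; catch cup; catch lead; cup catch; why catch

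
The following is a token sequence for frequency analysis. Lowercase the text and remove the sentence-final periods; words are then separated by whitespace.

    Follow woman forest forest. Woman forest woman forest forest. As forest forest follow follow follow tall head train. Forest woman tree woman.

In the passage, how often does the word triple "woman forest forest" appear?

2

Scanning the 20 overlapping trigram windows for "woman forest forest":
  position 2–4: woman forest forest
  position 7–9: woman forest forest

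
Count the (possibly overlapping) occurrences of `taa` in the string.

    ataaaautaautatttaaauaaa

Sliding a length-3 window over the 23 characters (21 positions):
  position 2–4: taa
  position 8–10: taa
  position 16–18: taa

3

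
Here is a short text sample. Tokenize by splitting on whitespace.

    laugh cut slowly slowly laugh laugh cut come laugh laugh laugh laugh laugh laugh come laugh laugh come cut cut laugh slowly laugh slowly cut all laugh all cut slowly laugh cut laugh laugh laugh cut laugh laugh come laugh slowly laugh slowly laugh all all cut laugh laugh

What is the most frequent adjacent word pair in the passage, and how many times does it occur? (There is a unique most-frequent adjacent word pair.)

"laugh laugh", 11 times

Bigram frequencies (highest first):
  laugh laugh: 11
  slowly laugh: 5
  laugh cut: 4
  cut laugh: 4
  laugh slowly: 4
  come laugh: 3
  … (12 more, each ≤ 3)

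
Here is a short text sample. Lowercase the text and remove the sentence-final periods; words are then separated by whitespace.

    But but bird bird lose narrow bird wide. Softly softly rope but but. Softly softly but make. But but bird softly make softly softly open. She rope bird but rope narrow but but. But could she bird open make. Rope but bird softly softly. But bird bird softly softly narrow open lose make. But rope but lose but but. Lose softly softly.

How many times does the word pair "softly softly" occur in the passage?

Scanning the 61 overlapping bigram windows for "softly softly":
  position 9–10: softly softly
  position 14–15: softly softly
  position 23–24: softly softly
  position 43–44: softly softly
  position 48–49: softly softly
  position 61–62: softly softly

6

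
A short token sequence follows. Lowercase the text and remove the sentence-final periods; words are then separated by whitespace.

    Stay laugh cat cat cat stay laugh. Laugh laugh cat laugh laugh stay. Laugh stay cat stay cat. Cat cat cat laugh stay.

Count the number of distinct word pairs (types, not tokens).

23 tokens → 22 bigram windows in total.
Repeated bigrams (each contributes count−1 duplicates):
  cat cat: 5
  laugh laugh: 3
  laugh stay: 3
  stay laugh: 3
  cat laugh: 2
  cat stay: 2
  laugh cat: 2
  stay cat: 2
14 duplicate windows → 22 − 14 = 8 distinct.

8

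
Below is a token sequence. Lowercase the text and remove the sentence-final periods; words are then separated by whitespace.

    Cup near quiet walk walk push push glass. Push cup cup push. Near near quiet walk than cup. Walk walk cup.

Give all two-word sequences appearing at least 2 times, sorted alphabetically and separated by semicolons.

Bigram counts meeting the condition (at least 2 times):
  near quiet: 2
  quiet walk: 2
  walk walk: 2

near quiet; quiet walk; walk walk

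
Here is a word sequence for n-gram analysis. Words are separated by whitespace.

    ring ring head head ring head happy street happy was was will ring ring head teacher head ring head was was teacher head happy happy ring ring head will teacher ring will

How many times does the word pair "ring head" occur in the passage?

5

Scanning the 31 overlapping bigram windows for "ring head":
  position 2–3: ring head
  position 5–6: ring head
  position 14–15: ring head
  position 18–19: ring head
  position 27–28: ring head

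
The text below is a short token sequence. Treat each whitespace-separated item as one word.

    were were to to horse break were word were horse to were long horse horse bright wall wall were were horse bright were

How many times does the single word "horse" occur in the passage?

Scanning the 23 tokens for "horse":
  position 5: horse
  position 10: horse
  position 14: horse
  position 15: horse
  position 21: horse

5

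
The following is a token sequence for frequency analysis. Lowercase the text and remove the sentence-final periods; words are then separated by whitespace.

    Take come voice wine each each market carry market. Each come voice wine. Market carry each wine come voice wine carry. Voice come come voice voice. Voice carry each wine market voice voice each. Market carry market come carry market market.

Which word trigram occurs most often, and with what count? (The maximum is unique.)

Trigram frequencies (highest first):
  come voice wine: 3
  each market carry: 2
  market carry market: 2
  carry each wine: 2
  take come voice: 1
  voice wine each: 1
  … (28 more, each ≤ 1)

"come voice wine", 3 times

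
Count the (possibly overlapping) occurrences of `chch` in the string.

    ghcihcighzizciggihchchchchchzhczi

Sliding a length-4 window over the 33 characters (30 positions):
  position 19–22: chch
  position 21–24: chch
  position 23–26: chch
  position 25–28: chch

4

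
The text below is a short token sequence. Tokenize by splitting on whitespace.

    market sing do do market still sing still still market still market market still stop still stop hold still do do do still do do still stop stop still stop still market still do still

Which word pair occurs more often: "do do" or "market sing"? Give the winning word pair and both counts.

"do do" (4 vs 1)

"do do": 4 occurrences
"market sing": 1 occurrence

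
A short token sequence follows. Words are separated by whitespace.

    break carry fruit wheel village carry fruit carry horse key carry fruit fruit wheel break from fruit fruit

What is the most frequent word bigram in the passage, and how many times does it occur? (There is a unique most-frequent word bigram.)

Bigram frequencies (highest first):
  carry fruit: 3
  fruit wheel: 2
  fruit fruit: 2
  break carry: 1
  wheel village: 1
  village carry: 1
  … (7 more, each ≤ 1)

"carry fruit", 3 times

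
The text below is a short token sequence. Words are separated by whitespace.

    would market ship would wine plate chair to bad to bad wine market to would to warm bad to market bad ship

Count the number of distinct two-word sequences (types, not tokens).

22 tokens → 21 bigram windows in total.
Repeated bigrams (each contributes count−1 duplicates):
  bad to: 2
  to bad: 2
2 duplicate windows → 21 − 2 = 19 distinct.

19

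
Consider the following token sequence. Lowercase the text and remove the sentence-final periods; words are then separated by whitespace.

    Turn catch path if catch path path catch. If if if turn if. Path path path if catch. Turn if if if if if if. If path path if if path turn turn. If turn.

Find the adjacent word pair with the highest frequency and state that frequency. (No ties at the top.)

"if if", 9 times

Bigram frequencies (highest first):
  if if: 9
  path path: 4
  path if: 3
  turn if: 3
  if path: 3
  catch path: 2
  … (8 more, each ≤ 2)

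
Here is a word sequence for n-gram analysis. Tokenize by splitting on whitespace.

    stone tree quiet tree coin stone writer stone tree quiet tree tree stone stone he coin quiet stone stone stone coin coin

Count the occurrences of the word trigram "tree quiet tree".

Scanning the 20 overlapping trigram windows for "tree quiet tree":
  position 2–4: tree quiet tree
  position 9–11: tree quiet tree

2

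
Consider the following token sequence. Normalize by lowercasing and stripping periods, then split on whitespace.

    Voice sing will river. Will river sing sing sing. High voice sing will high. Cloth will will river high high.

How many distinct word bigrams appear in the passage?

14

20 tokens → 19 bigram windows in total.
Repeated bigrams (each contributes count−1 duplicates):
  will river: 3
  sing sing: 2
  sing will: 2
  voice sing: 2
5 duplicate windows → 19 − 5 = 14 distinct.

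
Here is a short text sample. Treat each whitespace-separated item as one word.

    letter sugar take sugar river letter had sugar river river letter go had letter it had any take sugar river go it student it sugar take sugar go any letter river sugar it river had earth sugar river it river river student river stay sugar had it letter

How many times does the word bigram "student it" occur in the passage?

Scanning the 47 overlapping bigram windows for "student it":
  position 23–24: student it

1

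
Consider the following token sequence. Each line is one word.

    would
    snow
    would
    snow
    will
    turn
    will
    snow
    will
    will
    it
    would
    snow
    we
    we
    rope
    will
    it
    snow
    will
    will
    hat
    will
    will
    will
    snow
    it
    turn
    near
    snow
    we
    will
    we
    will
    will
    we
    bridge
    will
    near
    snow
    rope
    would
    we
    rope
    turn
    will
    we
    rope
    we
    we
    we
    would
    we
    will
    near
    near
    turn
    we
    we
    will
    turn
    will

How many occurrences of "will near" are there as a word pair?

Scanning the 61 overlapping bigram windows for "will near":
  position 38–39: will near
  position 54–55: will near

2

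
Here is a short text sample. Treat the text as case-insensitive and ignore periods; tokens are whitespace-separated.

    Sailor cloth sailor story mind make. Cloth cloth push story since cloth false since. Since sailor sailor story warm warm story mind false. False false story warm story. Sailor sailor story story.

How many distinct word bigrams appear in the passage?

24

32 tokens → 31 bigram windows in total.
Repeated bigrams (each contributes count−1 duplicates):
  sailor story: 3
  false false: 2
  sailor sailor: 2
  story mind: 2
  story warm: 2
  warm story: 2
7 duplicate windows → 31 − 7 = 24 distinct.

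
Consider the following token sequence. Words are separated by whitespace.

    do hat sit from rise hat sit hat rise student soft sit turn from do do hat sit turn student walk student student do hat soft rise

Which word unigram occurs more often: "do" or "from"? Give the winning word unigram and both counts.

"do" (4 vs 2)

"do": 4 occurrences
"from": 2 occurrences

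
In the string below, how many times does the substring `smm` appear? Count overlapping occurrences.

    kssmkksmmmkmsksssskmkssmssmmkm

2

Sliding a length-3 window over the 30 characters (28 positions):
  position 7–9: smm
  position 26–28: smm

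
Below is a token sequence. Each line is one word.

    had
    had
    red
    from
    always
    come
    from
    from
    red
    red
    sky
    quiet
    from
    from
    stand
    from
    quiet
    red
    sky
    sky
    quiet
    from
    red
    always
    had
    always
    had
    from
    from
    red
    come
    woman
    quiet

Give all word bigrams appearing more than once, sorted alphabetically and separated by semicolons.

Bigram counts meeting the condition (more than once):
  always had: 2
  from from: 3
  from red: 3
  quiet from: 2
  red sky: 2
  sky quiet: 2

always had; from from; from red; quiet from; red sky; sky quiet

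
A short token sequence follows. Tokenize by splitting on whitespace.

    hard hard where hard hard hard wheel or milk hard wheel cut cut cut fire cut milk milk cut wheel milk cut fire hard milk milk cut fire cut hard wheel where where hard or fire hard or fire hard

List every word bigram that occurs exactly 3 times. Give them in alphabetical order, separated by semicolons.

cut fire; fire hard; hard hard; hard wheel; milk cut

Bigram counts meeting the condition (exactly 3 times):
  cut fire: 3
  fire hard: 3
  hard hard: 3
  hard wheel: 3
  milk cut: 3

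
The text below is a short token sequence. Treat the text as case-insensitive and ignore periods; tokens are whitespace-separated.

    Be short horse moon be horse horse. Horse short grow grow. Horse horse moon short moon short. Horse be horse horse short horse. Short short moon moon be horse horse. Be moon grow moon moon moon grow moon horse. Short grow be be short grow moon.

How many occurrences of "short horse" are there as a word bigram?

Scanning the 45 overlapping bigram windows for "short horse":
  position 2–3: short horse
  position 17–18: short horse
  position 22–23: short horse

3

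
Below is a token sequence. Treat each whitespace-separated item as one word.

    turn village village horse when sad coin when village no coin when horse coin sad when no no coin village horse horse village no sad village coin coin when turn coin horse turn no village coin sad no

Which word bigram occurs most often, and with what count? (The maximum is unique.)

"coin when", 3 times

Bigram frequencies (highest first):
  coin when: 3
  village horse: 2
  village no: 2
  no coin: 2
  coin sad: 2
  village coin: 2
  … (24 more, each ≤ 1)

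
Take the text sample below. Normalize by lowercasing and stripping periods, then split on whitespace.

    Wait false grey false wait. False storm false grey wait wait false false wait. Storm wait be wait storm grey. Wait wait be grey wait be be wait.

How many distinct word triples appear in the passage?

28 tokens → 26 trigram windows in total.
Repeated trigrams (each contributes count−1 duplicates):
  grey wait wait: 2
1 duplicate windows → 26 − 1 = 25 distinct.

25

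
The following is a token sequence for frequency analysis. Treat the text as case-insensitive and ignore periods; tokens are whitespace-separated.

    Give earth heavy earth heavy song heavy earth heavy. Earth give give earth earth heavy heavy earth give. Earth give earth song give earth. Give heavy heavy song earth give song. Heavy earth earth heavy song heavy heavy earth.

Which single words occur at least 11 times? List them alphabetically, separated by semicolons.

Unigram counts meeting the condition (at least 11 times):
  earth: 14
  heavy: 12

earth; heavy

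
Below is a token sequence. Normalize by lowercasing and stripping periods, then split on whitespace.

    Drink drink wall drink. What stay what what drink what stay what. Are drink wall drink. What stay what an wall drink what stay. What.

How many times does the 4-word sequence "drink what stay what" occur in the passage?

4

Scanning the 22 overlapping 4-gram windows for "drink what stay what":
  position 4–7: drink what stay what
  position 9–12: drink what stay what
  position 16–19: drink what stay what
  position 22–25: drink what stay what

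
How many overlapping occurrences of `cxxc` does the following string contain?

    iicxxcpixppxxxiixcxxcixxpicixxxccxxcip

Sliding a length-4 window over the 38 characters (35 positions):
  position 3–6: cxxc
  position 18–21: cxxc
  position 33–36: cxxc

3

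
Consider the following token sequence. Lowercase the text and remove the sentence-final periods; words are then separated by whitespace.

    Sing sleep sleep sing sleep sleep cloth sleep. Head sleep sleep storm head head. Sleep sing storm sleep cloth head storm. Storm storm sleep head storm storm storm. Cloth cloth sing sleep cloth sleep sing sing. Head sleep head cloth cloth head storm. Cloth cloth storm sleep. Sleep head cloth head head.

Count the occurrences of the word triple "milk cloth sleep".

0

Scanning the 50 overlapping trigram windows for "milk cloth sleep":
  (none found)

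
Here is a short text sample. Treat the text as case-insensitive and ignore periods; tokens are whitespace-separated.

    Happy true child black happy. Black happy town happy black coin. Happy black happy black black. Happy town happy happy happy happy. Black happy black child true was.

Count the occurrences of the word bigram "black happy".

Scanning the 27 overlapping bigram windows for "black happy":
  position 4–5: black happy
  position 6–7: black happy
  position 13–14: black happy
  position 16–17: black happy
  position 23–24: black happy

5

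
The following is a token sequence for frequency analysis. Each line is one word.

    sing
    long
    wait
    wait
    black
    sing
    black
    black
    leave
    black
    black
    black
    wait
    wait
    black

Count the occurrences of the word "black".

Scanning the 15 tokens for "black":
  position 5: black
  position 7: black
  position 8: black
  position 10: black
  position 11: black
  position 12: black
  position 15: black

7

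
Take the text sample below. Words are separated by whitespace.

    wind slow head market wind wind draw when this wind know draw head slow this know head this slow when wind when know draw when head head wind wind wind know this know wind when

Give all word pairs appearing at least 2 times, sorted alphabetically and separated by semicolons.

Bigram counts meeting the condition (at least 2 times):
  draw when: 2
  know draw: 2
  this know: 2
  wind know: 2
  wind when: 2
  wind wind: 3

draw when; know draw; this know; wind know; wind when; wind wind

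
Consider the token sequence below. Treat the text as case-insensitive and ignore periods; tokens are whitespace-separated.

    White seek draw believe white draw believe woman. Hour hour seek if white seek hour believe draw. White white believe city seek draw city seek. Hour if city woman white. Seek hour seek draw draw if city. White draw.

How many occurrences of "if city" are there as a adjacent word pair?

2

Scanning the 38 overlapping bigram windows for "if city":
  position 27–28: if city
  position 36–37: if city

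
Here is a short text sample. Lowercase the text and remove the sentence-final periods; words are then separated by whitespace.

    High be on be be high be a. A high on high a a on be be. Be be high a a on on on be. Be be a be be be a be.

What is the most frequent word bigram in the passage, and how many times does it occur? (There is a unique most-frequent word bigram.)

"be be", 8 times

Bigram frequencies (highest first):
  be be: 8
  on be: 3
  be a: 3
  a a: 3
  high be: 2
  be high: 2
  … (8 more, each ≤ 2)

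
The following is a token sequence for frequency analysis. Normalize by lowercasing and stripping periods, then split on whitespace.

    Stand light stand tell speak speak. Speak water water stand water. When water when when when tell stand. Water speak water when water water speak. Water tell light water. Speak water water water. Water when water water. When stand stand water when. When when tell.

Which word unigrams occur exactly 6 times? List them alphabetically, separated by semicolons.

Unigram counts meeting the condition (exactly 6 times):
  speak: 6
  stand: 6

speak; stand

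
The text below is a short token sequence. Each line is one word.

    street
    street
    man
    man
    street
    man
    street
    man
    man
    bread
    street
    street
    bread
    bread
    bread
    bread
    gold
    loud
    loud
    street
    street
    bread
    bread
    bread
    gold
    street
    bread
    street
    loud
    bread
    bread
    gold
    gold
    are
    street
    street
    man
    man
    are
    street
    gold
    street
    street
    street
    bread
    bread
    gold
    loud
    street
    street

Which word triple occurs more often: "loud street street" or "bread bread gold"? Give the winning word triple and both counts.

"bread bread gold" (4 vs 2)

"loud street street": 2 occurrences
"bread bread gold": 4 occurrences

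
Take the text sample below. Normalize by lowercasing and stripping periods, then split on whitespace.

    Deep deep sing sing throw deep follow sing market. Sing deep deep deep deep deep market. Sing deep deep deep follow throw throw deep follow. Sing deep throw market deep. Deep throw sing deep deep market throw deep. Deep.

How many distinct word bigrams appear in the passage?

39 tokens → 38 bigram windows in total.
Repeated bigrams (each contributes count−1 duplicates):
  deep deep: 10
  sing deep: 4
  deep follow: 3
  throw deep: 3
  deep market: 2
  deep throw: 2
  follow sing: 2
  market sing: 2
20 duplicate windows → 38 − 20 = 18 distinct.

18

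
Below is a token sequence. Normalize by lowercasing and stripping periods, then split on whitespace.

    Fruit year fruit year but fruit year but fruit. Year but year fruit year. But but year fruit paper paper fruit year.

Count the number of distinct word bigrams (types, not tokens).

22 tokens → 21 bigram windows in total.
Repeated bigrams (each contributes count−1 duplicates):
  fruit year: 6
  year but: 4
  year fruit: 3
  but fruit: 2
  but year: 2
12 duplicate windows → 21 − 12 = 9 distinct.

9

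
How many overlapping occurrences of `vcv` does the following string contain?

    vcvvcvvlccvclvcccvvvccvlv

2

Sliding a length-3 window over the 25 characters (23 positions):
  position 1–3: vcv
  position 4–6: vcv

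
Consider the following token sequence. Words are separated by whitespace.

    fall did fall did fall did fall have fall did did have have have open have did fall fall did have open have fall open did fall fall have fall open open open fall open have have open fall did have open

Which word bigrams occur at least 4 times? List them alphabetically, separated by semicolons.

did fall; fall did; have open

Bigram counts meeting the condition (at least 4 times):
  did fall: 5
  fall did: 6
  have open: 4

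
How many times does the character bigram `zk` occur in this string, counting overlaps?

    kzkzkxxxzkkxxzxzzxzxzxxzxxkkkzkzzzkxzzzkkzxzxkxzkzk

Sliding a length-2 window over the 51 characters (50 positions):
  position 2–3: zk
  position 4–5: zk
  position 9–10: zk
  position 30–31: zk
  position 34–35: zk
  position 39–40: zk
  position 48–49: zk
  position 50–51: zk

8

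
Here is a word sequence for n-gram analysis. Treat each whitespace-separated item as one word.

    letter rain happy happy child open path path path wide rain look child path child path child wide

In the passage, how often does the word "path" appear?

5

Scanning the 18 tokens for "path":
  position 7: path
  position 8: path
  position 9: path
  position 14: path
  position 16: path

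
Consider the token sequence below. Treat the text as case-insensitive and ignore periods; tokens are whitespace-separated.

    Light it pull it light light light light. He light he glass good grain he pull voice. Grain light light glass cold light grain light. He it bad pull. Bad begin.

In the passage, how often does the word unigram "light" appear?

10

Scanning the 31 tokens for "light":
  position 1: light
  position 5: light
  position 6: light
  position 7: light
  position 8: light
  position 10: light
  position 19: light
  position 20: light
  position 23: light
  position 25: light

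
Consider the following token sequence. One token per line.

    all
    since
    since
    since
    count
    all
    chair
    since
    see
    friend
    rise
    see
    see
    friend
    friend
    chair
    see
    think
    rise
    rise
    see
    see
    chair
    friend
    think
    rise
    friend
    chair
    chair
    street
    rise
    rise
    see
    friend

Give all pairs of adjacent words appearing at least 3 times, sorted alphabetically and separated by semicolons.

rise see; see friend

Bigram counts meeting the condition (at least 3 times):
  rise see: 3
  see friend: 3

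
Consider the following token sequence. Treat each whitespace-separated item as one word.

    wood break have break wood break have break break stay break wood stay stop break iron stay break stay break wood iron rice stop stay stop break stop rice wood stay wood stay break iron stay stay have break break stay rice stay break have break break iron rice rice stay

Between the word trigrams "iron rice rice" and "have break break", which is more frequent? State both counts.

"iron rice rice": 1 occurrence
"have break break": 3 occurrences

"have break break" (3 vs 1)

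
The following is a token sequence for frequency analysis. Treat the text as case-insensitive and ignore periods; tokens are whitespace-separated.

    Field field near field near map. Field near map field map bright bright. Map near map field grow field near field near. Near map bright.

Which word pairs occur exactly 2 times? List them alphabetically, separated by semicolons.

map bright; near field

Bigram counts meeting the condition (exactly 2 times):
  map bright: 2
  near field: 2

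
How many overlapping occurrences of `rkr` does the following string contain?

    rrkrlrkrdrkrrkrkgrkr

Sliding a length-3 window over the 20 characters (18 positions):
  position 2–4: rkr
  position 6–8: rkr
  position 10–12: rkr
  position 13–15: rkr
  position 18–20: rkr

5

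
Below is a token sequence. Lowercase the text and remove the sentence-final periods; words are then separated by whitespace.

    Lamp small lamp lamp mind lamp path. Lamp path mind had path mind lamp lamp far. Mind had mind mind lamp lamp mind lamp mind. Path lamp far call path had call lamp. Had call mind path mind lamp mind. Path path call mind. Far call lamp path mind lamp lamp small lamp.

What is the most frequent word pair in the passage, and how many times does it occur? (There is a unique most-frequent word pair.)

Bigram frequencies (highest first):
  mind lamp: 6
  lamp lamp: 4
  lamp mind: 4
  path mind: 4
  lamp path: 3
  mind path: 3
  … (19 more, each ≤ 2)

"mind lamp", 6 times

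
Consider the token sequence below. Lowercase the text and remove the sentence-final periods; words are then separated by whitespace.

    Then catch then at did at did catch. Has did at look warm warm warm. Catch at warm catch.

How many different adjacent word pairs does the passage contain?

19 tokens → 18 bigram windows in total.
Repeated bigrams (each contributes count−1 duplicates):
  at did: 2
  did at: 2
  warm catch: 2
  warm warm: 2
4 duplicate windows → 18 − 4 = 14 distinct.

14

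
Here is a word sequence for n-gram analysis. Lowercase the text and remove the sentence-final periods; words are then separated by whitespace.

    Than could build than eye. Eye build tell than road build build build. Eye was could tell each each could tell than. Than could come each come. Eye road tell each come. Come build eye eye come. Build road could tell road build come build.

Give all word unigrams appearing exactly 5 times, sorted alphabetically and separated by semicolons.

could; tell; than

Unigram counts meeting the condition (exactly 5 times):
  could: 5
  tell: 5
  than: 5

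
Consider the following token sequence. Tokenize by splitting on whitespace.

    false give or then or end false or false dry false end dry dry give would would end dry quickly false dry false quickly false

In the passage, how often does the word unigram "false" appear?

Scanning the 25 tokens for "false":
  position 1: false
  position 7: false
  position 9: false
  position 11: false
  position 21: false
  position 23: false
  position 25: false

7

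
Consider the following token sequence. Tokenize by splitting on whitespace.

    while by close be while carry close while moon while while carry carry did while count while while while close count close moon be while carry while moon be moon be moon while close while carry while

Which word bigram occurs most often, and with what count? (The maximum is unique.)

"while carry", 4 times

Bigram frequencies (highest first):
  while carry: 4
  while while: 3
  moon be: 3
  be while: 2
  close while: 2
  while moon: 2
  … (16 more, each ≤ 2)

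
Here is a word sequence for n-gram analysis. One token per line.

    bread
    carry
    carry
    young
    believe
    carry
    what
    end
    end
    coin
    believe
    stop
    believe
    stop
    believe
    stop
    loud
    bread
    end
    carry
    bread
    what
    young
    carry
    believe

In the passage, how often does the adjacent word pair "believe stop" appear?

3

Scanning the 24 overlapping bigram windows for "believe stop":
  position 11–12: believe stop
  position 13–14: believe stop
  position 15–16: believe stop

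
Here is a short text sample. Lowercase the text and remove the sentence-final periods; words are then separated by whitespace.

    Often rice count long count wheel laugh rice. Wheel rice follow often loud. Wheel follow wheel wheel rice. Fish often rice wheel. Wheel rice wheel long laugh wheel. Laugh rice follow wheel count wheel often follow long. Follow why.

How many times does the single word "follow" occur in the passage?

Scanning the 39 tokens for "follow":
  position 11: follow
  position 15: follow
  position 31: follow
  position 36: follow
  position 38: follow

5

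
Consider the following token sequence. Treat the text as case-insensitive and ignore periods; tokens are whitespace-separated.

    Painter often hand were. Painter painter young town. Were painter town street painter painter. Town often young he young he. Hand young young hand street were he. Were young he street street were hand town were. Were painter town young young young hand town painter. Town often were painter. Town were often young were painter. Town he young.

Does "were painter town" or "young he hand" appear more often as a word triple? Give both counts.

"were painter town" (4 vs 1)

"were painter town": 4 occurrences
"young he hand": 1 occurrence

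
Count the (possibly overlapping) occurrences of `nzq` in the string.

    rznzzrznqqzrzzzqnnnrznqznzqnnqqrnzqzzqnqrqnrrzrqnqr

Sliding a length-3 window over the 51 characters (49 positions):
  position 25–27: nzq
  position 33–35: nzq

2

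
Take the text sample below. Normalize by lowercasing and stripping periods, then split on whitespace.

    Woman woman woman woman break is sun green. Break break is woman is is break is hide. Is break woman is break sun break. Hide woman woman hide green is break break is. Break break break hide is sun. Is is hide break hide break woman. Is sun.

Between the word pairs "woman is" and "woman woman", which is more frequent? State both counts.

"woman is": 3 occurrences
"woman woman": 4 occurrences

"woman woman" (4 vs 3)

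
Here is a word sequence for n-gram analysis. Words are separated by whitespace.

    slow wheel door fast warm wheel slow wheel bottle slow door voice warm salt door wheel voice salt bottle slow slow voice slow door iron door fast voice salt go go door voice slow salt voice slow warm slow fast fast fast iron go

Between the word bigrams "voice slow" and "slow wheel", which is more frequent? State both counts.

"voice slow" (3 vs 2)

"voice slow": 3 occurrences
"slow wheel": 2 occurrences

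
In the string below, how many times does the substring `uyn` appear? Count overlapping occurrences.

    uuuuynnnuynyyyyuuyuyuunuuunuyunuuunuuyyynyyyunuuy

Sliding a length-3 window over the 49 characters (47 positions):
  position 4–6: uyn
  position 9–11: uyn

2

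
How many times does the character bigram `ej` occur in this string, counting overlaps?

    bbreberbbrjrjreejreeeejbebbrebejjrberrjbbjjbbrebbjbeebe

Sliding a length-2 window over the 55 characters (54 positions):
  position 16–17: ej
  position 22–23: ej
  position 31–32: ej

3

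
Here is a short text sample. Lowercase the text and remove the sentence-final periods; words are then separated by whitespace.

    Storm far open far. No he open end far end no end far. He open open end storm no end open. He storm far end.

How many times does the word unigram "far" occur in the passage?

Scanning the 25 tokens for "far":
  position 2: far
  position 4: far
  position 9: far
  position 13: far
  position 24: far

5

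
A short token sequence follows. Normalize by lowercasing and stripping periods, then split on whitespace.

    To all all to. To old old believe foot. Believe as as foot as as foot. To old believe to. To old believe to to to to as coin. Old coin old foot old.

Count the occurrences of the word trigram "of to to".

Scanning the 32 overlapping trigram windows for "of to to":
  (none found)

0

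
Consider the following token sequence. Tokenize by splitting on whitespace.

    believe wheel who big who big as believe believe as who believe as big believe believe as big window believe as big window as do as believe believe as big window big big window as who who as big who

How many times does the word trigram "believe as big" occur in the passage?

4

Scanning the 38 overlapping trigram windows for "believe as big":
  position 12–14: believe as big
  position 16–18: believe as big
  position 20–22: believe as big
  position 28–30: believe as big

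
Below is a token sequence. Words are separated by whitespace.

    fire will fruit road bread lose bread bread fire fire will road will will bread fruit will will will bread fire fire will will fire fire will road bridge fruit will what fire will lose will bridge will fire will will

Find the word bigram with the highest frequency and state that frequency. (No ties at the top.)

"fire will", 6 times

Bigram frequencies (highest first):
  fire will: 6
  will will: 5
  fire fire: 3
  bread fire: 2
  will road: 2
  will bread: 2
  … (18 more, each ≤ 2)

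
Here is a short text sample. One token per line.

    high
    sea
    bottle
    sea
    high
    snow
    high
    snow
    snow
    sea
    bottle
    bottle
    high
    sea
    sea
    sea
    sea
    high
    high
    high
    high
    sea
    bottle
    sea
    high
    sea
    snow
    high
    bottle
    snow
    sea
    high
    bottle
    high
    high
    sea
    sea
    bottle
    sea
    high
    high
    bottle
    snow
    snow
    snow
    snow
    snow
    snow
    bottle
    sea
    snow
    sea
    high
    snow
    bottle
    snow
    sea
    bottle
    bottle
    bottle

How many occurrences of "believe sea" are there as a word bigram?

Scanning the 59 overlapping bigram windows for "believe sea":
  (none found)

0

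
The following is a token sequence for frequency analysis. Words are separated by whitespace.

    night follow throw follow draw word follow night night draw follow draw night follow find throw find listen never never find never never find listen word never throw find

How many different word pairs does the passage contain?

22

29 tokens → 28 bigram windows in total.
Repeated bigrams (each contributes count−1 duplicates):
  find listen: 2
  follow draw: 2
  never find: 2
  never never: 2
  night follow: 2
  throw find: 2
6 duplicate windows → 28 − 6 = 22 distinct.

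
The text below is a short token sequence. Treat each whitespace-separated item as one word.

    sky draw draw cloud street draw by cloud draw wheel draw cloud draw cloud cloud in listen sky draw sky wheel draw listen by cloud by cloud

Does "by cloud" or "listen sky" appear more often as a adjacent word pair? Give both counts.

"by cloud" (3 vs 1)

"by cloud": 3 occurrences
"listen sky": 1 occurrence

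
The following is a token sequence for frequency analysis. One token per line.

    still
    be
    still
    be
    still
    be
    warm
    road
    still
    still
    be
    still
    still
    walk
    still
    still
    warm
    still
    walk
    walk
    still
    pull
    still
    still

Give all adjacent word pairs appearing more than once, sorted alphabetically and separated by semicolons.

be still; still be; still still; still walk; walk still

Bigram counts meeting the condition (more than once):
  be still: 3
  still be: 4
  still still: 4
  still walk: 2
  walk still: 2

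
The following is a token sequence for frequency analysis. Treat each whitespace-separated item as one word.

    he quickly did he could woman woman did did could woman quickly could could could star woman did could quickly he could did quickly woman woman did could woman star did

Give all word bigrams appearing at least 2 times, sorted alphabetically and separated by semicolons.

Bigram counts meeting the condition (at least 2 times):
  could could: 2
  could woman: 3
  did could: 3
  he could: 2
  woman did: 3
  woman woman: 2

could could; could woman; did could; he could; woman did; woman woman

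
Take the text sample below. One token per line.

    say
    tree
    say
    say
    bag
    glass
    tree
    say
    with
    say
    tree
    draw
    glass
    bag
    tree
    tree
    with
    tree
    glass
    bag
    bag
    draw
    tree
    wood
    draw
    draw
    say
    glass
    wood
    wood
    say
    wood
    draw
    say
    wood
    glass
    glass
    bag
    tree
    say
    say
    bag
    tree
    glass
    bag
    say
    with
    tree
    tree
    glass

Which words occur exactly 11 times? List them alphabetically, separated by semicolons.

say; tree

Unigram counts meeting the condition (exactly 11 times):
  say: 11
  tree: 11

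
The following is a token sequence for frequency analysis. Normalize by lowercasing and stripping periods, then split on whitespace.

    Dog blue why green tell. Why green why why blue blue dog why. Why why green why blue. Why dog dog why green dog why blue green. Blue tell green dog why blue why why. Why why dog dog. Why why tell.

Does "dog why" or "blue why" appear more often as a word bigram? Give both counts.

"dog why": 5 occurrences
"blue why": 3 occurrences

"dog why" (5 vs 3)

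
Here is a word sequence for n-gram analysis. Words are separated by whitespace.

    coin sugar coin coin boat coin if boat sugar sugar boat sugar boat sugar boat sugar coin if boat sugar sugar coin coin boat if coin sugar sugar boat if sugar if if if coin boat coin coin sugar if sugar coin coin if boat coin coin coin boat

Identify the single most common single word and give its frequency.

"coin", 16 times

Unigram frequencies (highest first):
  coin: 16
  sugar: 13
  boat: 11
  if: 9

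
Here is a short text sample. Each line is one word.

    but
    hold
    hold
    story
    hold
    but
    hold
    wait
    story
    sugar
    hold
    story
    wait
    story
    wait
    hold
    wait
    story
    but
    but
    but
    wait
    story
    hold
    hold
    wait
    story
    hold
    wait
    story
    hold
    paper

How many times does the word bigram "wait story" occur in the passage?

6

Scanning the 31 overlapping bigram windows for "wait story":
  position 8–9: wait story
  position 13–14: wait story
  position 17–18: wait story
  position 22–23: wait story
  position 26–27: wait story
  position 29–30: wait story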